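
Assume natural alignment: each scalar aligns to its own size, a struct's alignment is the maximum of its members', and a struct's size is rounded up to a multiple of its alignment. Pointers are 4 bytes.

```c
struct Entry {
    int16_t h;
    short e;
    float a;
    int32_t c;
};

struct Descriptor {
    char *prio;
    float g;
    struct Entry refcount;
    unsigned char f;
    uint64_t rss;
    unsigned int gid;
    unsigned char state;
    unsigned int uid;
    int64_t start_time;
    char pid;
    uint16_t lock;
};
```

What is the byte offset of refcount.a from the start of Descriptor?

12

Entry: 0..2  h  (2B, 2-aligned); 2..4  e  (2B, 2-aligned); 4..8  a  (4B, 4-aligned); 8..12  c  (4B, 4-aligned); sizeof = 12, alignof = 4
0..4  prio  (4B, 4-aligned)
4..8  g  (4B, 4-aligned)
8..20  refcount  (12B, 4-aligned)
within Entry: a at 4
8 + 4 = 12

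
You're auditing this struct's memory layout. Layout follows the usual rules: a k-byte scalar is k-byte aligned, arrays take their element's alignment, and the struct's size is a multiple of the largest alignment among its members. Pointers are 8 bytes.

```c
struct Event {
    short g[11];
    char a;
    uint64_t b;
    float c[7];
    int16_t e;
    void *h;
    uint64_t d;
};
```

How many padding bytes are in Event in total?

g at 0 (size 22, align 2) → ends 22
a at 22 (size 1, align 1) → ends 23
pad 1 to align 8 for b
b at 24 (size 8, align 8) → ends 32
c at 32 (size 28, align 4) → ends 60
e at 60 (size 2, align 2) → ends 62
pad 2 to align 8 for h
h at 64 (size 8, align 8) → ends 72
d at 72 (size 8, align 8) → ends 80
total 80 bytes, alignment 8
data bytes 77, size 80 → padding 3

3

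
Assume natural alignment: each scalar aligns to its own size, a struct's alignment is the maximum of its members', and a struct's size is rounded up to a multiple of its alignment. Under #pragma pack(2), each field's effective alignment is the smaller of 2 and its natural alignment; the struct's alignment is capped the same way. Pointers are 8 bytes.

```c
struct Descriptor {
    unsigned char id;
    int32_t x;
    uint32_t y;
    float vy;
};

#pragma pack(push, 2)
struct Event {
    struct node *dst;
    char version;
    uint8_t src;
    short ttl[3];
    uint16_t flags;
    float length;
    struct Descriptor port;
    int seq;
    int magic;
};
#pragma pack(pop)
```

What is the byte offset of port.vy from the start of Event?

Descriptor: 0..1  id  (1B, 1-aligned); 1..4  -- padding (3B); 4..8  x  (4B, 4-aligned); 8..12  y  (4B, 4-aligned); 12..16  vy  (4B, 4-aligned); sizeof = 16, alignof = 4
0..8  dst  (8B, 2-aligned)
8..9  version  (1B, 1-aligned)
9..10  src  (1B, 1-aligned)
10..16  ttl  (6B, 2-aligned)
16..18  flags  (2B, 2-aligned)
18..22  length  (4B, 2-aligned)
22..38  port  (16B, 2-aligned)
within Descriptor: vy at 12
22 + 12 = 34

34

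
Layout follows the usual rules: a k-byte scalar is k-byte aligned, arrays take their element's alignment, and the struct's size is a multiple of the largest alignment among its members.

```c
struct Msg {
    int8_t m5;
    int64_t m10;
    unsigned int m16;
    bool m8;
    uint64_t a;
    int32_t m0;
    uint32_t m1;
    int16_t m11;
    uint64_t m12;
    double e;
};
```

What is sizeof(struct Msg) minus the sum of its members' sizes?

m5 at 0 (size 1, align 1) → ends 1
pad 7 to align 8 for m10
m10 at 8 (size 8, align 8) → ends 16
m16 at 16 (size 4, align 4) → ends 20
m8 at 20 (size 1, align 1) → ends 21
pad 3 to align 8 for a
a at 24 (size 8, align 8) → ends 32
m0 at 32 (size 4, align 4) → ends 36
m1 at 36 (size 4, align 4) → ends 40
m11 at 40 (size 2, align 2) → ends 42
pad 6 to align 8 for m12
m12 at 48 (size 8, align 8) → ends 56
e at 56 (size 8, align 8) → ends 64
total 64 bytes, alignment 8
data bytes 48, size 64 → padding 16

16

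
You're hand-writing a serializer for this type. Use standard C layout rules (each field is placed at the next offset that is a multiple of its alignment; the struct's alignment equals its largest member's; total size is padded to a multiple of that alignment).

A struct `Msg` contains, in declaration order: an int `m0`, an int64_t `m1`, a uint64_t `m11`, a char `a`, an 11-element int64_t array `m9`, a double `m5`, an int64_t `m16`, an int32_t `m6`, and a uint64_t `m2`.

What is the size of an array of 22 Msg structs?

m0 at 0 (size 4, align 4) → ends 4
pad 4 to align 8 for m1
m1 at 8 (size 8, align 8) → ends 16
m11 at 16 (size 8, align 8) → ends 24
a at 24 (size 1, align 1) → ends 25
pad 7 to align 8 for m9
m9 at 32 (size 88, align 8) → ends 120
m5 at 120 (size 8, align 8) → ends 128
m16 at 128 (size 8, align 8) → ends 136
m6 at 136 (size 4, align 4) → ends 140
pad 4 to align 8 for m2
m2 at 144 (size 8, align 8) → ends 152
total 152 bytes, alignment 8
array of 22: 22 × 152 = 3344

3344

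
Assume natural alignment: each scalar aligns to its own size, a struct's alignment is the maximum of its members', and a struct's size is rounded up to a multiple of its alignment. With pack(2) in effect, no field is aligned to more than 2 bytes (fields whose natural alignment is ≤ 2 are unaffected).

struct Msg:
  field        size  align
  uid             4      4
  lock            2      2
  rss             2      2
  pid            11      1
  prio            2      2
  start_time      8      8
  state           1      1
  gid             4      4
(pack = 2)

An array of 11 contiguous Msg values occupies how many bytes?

uid at 0 (size 4, align 2) → ends 4
lock at 4 (size 2, align 2) → ends 6
rss at 6 (size 2, align 2) → ends 8
pid at 8 (size 11, align 1) → ends 19
pad 1 to align 2 for prio
prio at 20 (size 2, align 2) → ends 22
start_time at 22 (size 8, align 2) → ends 30
state at 30 (size 1, align 1) → ends 31
pad 1 to align 2 for gid
gid at 32 (size 4, align 2) → ends 36
total 36 bytes, alignment 2
array of 11: 11 × 36 = 396

396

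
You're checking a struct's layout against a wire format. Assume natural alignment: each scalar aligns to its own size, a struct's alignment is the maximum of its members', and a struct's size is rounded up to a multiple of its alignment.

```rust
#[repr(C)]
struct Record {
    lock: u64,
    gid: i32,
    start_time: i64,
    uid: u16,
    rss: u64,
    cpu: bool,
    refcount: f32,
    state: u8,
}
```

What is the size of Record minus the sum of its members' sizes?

0..8  lock  (8B, 8-aligned)
8..12  gid  (4B, 4-aligned)
12..16  -- padding (4B)
16..24  start_time  (8B, 8-aligned)
24..26  uid  (2B, 2-aligned)
26..32  -- padding (6B)
32..40  rss  (8B, 8-aligned)
40..41  cpu  (1B, 1-aligned)
41..44  -- padding (3B)
44..48  refcount  (4B, 4-aligned)
48..49  state  (1B, 1-aligned)
49..56  -- tail padding (7B)
sizeof = 56, alignof = 8
data bytes 36, size 56 → padding 20

20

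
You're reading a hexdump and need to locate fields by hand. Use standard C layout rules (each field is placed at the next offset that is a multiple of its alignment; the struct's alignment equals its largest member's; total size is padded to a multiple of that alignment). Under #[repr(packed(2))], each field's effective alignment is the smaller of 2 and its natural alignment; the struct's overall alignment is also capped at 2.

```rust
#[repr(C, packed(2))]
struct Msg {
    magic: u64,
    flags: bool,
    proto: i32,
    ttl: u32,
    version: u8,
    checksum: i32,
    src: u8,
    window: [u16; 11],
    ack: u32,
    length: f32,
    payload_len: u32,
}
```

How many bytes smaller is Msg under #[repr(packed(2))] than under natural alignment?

natural layout:
  magic at 0 (size 8, align 8) → ends 8
  flags at 8 (size 1, align 1) → ends 9
  pad 3 to align 4 for proto
  proto at 12 (size 4, align 4) → ends 16
  ttl at 16 (size 4, align 4) → ends 20
  version at 20 (size 1, align 1) → ends 21
  pad 3 to align 4 for checksum
  checksum at 24 (size 4, align 4) → ends 28
  src at 28 (size 1, align 1) → ends 29
  pad 1 to align 2 for window
  window at 30 (size 22, align 2) → ends 52
  ack at 52 (size 4, align 4) → ends 56
  length at 56 (size 4, align 4) → ends 60
  payload_len at 60 (size 4, align 4) → ends 64
  total 64 bytes, alignment 8
packed(2) layout:
  magic at 0 (size 8, align 2) → ends 8
  flags at 8 (size 1, align 1) → ends 9
  pad 1 to align 2 for proto
  proto at 10 (size 4, align 2) → ends 14
  ttl at 14 (size 4, align 2) → ends 18
  version at 18 (size 1, align 1) → ends 19
  pad 1 to align 2 for checksum
  checksum at 20 (size 4, align 2) → ends 24
  src at 24 (size 1, align 1) → ends 25
  pad 1 to align 2 for window
  window at 26 (size 22, align 2) → ends 48
  ack at 48 (size 4, align 2) → ends 52
  length at 52 (size 4, align 2) → ends 56
  payload_len at 56 (size 4, align 2) → ends 60
  total 60 bytes, alignment 2
64 − 60 = 4

4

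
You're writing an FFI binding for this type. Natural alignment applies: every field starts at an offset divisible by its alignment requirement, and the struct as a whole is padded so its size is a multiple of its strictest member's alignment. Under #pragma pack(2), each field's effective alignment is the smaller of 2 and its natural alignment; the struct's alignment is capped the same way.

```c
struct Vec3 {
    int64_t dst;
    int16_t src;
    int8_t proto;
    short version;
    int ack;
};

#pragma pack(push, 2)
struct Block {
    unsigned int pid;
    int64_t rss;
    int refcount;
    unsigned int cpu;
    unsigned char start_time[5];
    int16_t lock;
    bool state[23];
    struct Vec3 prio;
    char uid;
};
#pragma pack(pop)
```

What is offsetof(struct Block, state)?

28

Vec3: dst at 0 (size 8, align 8) → ends 8; src at 8 (size 2, align 2) → ends 10; proto at 10 (size 1, align 1) → ends 11; pad 1 to align 2 for version; version at 12 (size 2, align 2) → ends 14; pad 2 to align 4 for ack; ack at 16 (size 4, align 4) → ends 20; tail pad 4 to reach multiple of 8; total 24 bytes, alignment 8
pid at 0 (size 4, align 2) → ends 4
rss at 4 (size 8, align 2) → ends 12
refcount at 12 (size 4, align 2) → ends 16
cpu at 16 (size 4, align 2) → ends 20
start_time at 20 (size 5, align 1) → ends 25
pad 1 to align 2 for lock
lock at 26 (size 2, align 2) → ends 28
state at 28 (size 23, align 1) → ends 51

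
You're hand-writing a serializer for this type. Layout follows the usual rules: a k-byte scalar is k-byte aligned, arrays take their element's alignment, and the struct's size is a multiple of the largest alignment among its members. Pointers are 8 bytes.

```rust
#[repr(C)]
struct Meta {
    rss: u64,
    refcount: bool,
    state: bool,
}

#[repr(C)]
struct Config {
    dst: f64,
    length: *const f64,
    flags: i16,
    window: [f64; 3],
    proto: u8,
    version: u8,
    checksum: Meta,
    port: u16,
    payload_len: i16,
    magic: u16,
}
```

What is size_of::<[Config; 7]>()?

Meta: @0: rss [8B, align 8] → 8; @8: refcount [1B, align 1] → 9; @9: state [1B, align 1] → 10; +6 tail pad (align 8); size 16, align 8
@0: dst [8B, align 8] → 8
@8: length [8B, align 8] → 16
@16: flags [2B, align 2] → 18
+6 pad (align 8)
@24: window [24B, align 8] → 48
@48: proto [1B, align 1] → 49
@49: version [1B, align 1] → 50
+6 pad (align 8)
@56: checksum [16B, align 8] → 72
@72: port [2B, align 2] → 74
@74: payload_len [2B, align 2] → 76
@76: magic [2B, align 2] → 78
+2 tail pad (align 8)
size 80, align 8
array of 7: 7 × 80 = 560

560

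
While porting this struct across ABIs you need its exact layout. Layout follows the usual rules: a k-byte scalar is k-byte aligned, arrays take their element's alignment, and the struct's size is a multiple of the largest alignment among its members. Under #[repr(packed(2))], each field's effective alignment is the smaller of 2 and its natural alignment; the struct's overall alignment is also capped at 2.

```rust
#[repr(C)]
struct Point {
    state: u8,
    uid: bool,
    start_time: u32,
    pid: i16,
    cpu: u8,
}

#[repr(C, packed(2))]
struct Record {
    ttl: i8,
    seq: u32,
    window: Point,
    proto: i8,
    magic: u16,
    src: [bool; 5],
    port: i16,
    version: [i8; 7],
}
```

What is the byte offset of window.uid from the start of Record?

7

Point: state at 0 (size 1, align 1) → ends 1; uid at 1 (size 1, align 1) → ends 2; pad 2 to align 4 for start_time; start_time at 4 (size 4, align 4) → ends 8; pid at 8 (size 2, align 2) → ends 10; cpu at 10 (size 1, align 1) → ends 11; tail pad 1 to reach multiple of 4; total 12 bytes, alignment 4
ttl at 0 (size 1, align 1) → ends 1
pad 1 to align 2 for seq
seq at 2 (size 4, align 2) → ends 6
window at 6 (size 12, align 2) → ends 18
within Point: uid at 1
6 + 1 = 7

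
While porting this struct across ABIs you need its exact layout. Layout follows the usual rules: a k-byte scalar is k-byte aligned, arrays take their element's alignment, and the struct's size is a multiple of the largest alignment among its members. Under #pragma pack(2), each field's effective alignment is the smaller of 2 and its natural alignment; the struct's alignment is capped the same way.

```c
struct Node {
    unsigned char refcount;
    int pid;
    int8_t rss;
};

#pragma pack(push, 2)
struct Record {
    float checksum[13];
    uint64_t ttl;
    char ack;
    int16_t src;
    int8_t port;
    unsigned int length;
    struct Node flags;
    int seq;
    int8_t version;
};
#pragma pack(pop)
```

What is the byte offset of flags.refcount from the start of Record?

Node: refcount at 0 (size 1, align 1) → ends 1; pad 3 to align 4 for pid; pid at 4 (size 4, align 4) → ends 8; rss at 8 (size 1, align 1) → ends 9; tail pad 3 to reach multiple of 4; total 12 bytes, alignment 4
checksum at 0 (size 52, align 2) → ends 52
ttl at 52 (size 8, align 2) → ends 60
ack at 60 (size 1, align 1) → ends 61
pad 1 to align 2 for src
src at 62 (size 2, align 2) → ends 64
port at 64 (size 1, align 1) → ends 65
pad 1 to align 2 for length
length at 66 (size 4, align 2) → ends 70
flags at 70 (size 12, align 2) → ends 82
within Node: refcount at 0
70 + 0 = 70

70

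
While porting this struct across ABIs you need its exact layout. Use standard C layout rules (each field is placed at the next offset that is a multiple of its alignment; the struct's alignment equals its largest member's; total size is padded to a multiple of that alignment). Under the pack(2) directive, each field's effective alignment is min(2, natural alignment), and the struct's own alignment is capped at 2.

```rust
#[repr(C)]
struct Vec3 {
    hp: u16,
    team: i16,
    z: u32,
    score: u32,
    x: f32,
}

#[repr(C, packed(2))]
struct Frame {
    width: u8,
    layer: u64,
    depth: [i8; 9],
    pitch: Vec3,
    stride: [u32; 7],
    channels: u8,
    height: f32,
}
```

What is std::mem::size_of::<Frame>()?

Vec3: hp at 0 (size 2, align 2) → ends 2; team at 2 (size 2, align 2) → ends 4; z at 4 (size 4, align 4) → ends 8; score at 8 (size 4, align 4) → ends 12; x at 12 (size 4, align 4) → ends 16; total 16 bytes, alignment 4
width at 0 (size 1, align 1) → ends 1
pad 1 to align 2 for layer
layer at 2 (size 8, align 2) → ends 10
depth at 10 (size 9, align 1) → ends 19
pad 1 to align 2 for pitch
pitch at 20 (size 16, align 2) → ends 36
stride at 36 (size 28, align 2) → ends 64
channels at 64 (size 1, align 1) → ends 65
pad 1 to align 2 for height
height at 66 (size 4, align 2) → ends 70
total 70 bytes, alignment 2

70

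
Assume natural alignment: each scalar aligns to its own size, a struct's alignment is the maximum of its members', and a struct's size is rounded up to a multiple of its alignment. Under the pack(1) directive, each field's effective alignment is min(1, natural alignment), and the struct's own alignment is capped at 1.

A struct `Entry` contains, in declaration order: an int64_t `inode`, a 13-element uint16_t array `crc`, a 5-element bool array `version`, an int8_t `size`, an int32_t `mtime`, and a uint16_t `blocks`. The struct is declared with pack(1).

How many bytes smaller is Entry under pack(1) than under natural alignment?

natural layout:
  0..8  inode  (8B, 8-aligned)
  8..34  crc  (26B, 2-aligned)
  34..39  version  (5B, 1-aligned)
  39..40  size  (1B, 1-aligned)
  40..44  mtime  (4B, 4-aligned)
  44..46  blocks  (2B, 2-aligned)
  46..48  -- tail padding (2B)
  sizeof = 48, alignof = 8
packed(1) layout:
  0..8  inode  (8B, 1-aligned)
  8..34  crc  (26B, 1-aligned)
  34..39  version  (5B, 1-aligned)
  39..40  size  (1B, 1-aligned)
  40..44  mtime  (4B, 1-aligned)
  44..46  blocks  (2B, 1-aligned)
  sizeof = 46, alignof = 1
48 − 46 = 2

2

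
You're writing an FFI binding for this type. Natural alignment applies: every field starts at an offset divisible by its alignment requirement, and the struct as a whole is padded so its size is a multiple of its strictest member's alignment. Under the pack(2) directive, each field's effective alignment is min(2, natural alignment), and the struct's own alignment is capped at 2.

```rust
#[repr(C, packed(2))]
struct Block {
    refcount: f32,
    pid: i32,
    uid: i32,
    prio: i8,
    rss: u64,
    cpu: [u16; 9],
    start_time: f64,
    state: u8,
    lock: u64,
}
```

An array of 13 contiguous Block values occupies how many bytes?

@0: refcount [4B, align 2] → 4
@4: pid [4B, align 2] → 8
@8: uid [4B, align 2] → 12
@12: prio [1B, align 1] → 13
+1 pad (align 2)
@14: rss [8B, align 2] → 22
@22: cpu [18B, align 2] → 40
@40: start_time [8B, align 2] → 48
@48: state [1B, align 1] → 49
+1 pad (align 2)
@50: lock [8B, align 2] → 58
size 58, align 2
array of 13: 13 × 58 = 754

754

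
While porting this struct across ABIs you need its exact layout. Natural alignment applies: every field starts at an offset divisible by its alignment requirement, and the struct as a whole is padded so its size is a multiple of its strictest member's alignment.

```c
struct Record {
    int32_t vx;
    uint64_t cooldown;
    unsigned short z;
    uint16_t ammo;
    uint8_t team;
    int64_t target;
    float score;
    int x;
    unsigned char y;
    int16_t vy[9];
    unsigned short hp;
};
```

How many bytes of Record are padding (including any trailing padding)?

10

vx at 0 (size 4, align 4) → ends 4
pad 4 to align 8 for cooldown
cooldown at 8 (size 8, align 8) → ends 16
z at 16 (size 2, align 2) → ends 18
ammo at 18 (size 2, align 2) → ends 20
team at 20 (size 1, align 1) → ends 21
pad 3 to align 8 for target
target at 24 (size 8, align 8) → ends 32
score at 32 (size 4, align 4) → ends 36
x at 36 (size 4, align 4) → ends 40
y at 40 (size 1, align 1) → ends 41
pad 1 to align 2 for vy
vy at 42 (size 18, align 2) → ends 60
hp at 60 (size 2, align 2) → ends 62
tail pad 2 to reach multiple of 8
total 64 bytes, alignment 8
data bytes 54, size 64 → padding 10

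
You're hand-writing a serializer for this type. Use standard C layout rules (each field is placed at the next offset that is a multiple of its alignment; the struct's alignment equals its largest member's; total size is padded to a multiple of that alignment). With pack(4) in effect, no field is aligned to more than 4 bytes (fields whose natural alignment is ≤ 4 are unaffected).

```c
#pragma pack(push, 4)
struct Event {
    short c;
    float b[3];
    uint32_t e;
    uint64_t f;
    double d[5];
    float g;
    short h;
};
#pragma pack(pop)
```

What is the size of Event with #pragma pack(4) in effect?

76

c at 0 (size 2, align 2) → ends 2
pad 2 to align 4 for b
b at 4 (size 12, align 4) → ends 16
e at 16 (size 4, align 4) → ends 20
f at 20 (size 8, align 4) → ends 28
d at 28 (size 40, align 4) → ends 68
g at 68 (size 4, align 4) → ends 72
h at 72 (size 2, align 2) → ends 74
tail pad 2 to reach multiple of 4
total 76 bytes, alignment 4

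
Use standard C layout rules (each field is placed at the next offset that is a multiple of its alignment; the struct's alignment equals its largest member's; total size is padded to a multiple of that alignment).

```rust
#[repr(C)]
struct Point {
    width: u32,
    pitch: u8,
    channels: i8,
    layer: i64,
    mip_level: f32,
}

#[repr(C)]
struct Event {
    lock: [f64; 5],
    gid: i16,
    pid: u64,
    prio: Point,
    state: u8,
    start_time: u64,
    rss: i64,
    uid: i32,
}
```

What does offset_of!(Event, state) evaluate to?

Point: @0: width [4B, align 4] → 4; @4: pitch [1B, align 1] → 5; @5: channels [1B, align 1] → 6; +2 pad (align 8); @8: layer [8B, align 8] → 16; @16: mip_level [4B, align 4] → 20; +4 tail pad (align 8); size 24, align 8
@0: lock [40B, align 8] → 40
@40: gid [2B, align 2] → 42
+6 pad (align 8)
@48: pid [8B, align 8] → 56
@56: prio [24B, align 8] → 80
@80: state [1B, align 1] → 81

80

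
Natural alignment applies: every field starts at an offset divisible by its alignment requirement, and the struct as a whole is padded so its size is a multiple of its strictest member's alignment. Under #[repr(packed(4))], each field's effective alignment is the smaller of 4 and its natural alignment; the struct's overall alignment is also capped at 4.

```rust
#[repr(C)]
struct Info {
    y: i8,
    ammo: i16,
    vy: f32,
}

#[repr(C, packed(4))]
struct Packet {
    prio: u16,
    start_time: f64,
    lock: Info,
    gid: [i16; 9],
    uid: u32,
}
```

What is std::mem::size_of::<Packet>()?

44 bytes

Info: @0: y [1B, align 1] → 1; +1 pad (align 2); @2: ammo [2B, align 2] → 4; @4: vy [4B, align 4] → 8; size 8, align 4
@0: prio [2B, align 2] → 2
+2 pad (align 4)
@4: start_time [8B, align 4] → 12
@12: lock [8B, align 4] → 20
@20: gid [18B, align 2] → 38
+2 pad (align 4)
@40: uid [4B, align 4] → 44
size 44, align 4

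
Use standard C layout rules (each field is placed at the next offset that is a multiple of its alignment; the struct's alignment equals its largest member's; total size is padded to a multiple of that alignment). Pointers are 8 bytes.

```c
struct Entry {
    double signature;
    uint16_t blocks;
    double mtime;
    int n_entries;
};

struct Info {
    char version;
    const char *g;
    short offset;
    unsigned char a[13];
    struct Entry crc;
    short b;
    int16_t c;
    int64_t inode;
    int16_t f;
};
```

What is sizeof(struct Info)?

Entry: @0: signature [8B, align 8] → 8; @8: blocks [2B, align 2] → 10; +6 pad (align 8); @16: mtime [8B, align 8] → 24; @24: n_entries [4B, align 4] → 28; +4 tail pad (align 8); size 32, align 8
@0: version [1B, align 1] → 1
+7 pad (align 8)
@8: g [8B, align 8] → 16
@16: offset [2B, align 2] → 18
@18: a [13B, align 1] → 31
+1 pad (align 8)
@32: crc [32B, align 8] → 64
@64: b [2B, align 2] → 66
@66: c [2B, align 2] → 68
+4 pad (align 8)
@72: inode [8B, align 8] → 80
@80: f [2B, align 2] → 82
+6 tail pad (align 8)
size 88, align 8

88 bytes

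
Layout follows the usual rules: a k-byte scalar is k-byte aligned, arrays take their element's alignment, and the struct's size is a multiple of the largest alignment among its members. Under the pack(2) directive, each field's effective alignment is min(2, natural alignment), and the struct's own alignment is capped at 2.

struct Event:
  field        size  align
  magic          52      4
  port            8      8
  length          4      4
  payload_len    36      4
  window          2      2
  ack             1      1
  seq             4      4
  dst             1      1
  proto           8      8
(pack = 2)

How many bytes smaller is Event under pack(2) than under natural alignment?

natural layout:
  0..52  magic  (52B, 4-aligned)
  52..56  -- padding (4B)
  56..64  port  (8B, 8-aligned)
  64..68  length  (4B, 4-aligned)
  68..104  payload_len  (36B, 4-aligned)
  104..106  window  (2B, 2-aligned)
  106..107  ack  (1B, 1-aligned)
  107..108  -- padding (1B)
  108..112  seq  (4B, 4-aligned)
  112..113  dst  (1B, 1-aligned)
  113..120  -- padding (7B)
  120..128  proto  (8B, 8-aligned)
  sizeof = 128, alignof = 8
packed(2) layout:
  0..52  magic  (52B, 2-aligned)
  52..60  port  (8B, 2-aligned)
  60..64  length  (4B, 2-aligned)
  64..100  payload_len  (36B, 2-aligned)
  100..102  window  (2B, 2-aligned)
  102..103  ack  (1B, 1-aligned)
  103..104  -- padding (1B)
  104..108  seq  (4B, 2-aligned)
  108..109  dst  (1B, 1-aligned)
  109..110  -- padding (1B)
  110..118  proto  (8B, 2-aligned)
  sizeof = 118, alignof = 2
128 − 118 = 10

10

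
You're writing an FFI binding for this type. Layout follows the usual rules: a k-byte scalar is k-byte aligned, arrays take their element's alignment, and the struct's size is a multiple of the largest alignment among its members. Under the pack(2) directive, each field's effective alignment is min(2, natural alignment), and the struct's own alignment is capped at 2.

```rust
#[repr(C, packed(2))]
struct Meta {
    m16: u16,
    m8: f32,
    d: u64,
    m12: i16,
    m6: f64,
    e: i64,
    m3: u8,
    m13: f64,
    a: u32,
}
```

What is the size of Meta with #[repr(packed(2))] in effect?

46

m16 at 0 (size 2, align 2) → ends 2
m8 at 2 (size 4, align 2) → ends 6
d at 6 (size 8, align 2) → ends 14
m12 at 14 (size 2, align 2) → ends 16
m6 at 16 (size 8, align 2) → ends 24
e at 24 (size 8, align 2) → ends 32
m3 at 32 (size 1, align 1) → ends 33
pad 1 to align 2 for m13
m13 at 34 (size 8, align 2) → ends 42
a at 42 (size 4, align 2) → ends 46
total 46 bytes, alignment 2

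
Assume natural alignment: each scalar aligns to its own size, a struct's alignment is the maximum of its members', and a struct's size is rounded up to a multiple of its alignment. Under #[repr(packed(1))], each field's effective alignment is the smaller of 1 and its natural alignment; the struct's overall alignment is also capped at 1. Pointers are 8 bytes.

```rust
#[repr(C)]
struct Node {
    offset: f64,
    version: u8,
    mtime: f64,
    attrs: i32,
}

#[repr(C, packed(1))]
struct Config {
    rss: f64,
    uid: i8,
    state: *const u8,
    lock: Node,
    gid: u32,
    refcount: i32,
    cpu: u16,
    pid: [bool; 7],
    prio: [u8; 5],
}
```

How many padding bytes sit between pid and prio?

0

Node: @0: offset [8B, align 8] → 8; @8: version [1B, align 1] → 9; +7 pad (align 8); @16: mtime [8B, align 8] → 24; @24: attrs [4B, align 4] → 28; +4 tail pad (align 8); size 32, align 8
@0: rss [8B, align 1] → 8
@8: uid [1B, align 1] → 9
@9: state [8B, align 1] → 17
@17: lock [32B, align 1] → 49
@49: gid [4B, align 1] → 53
@53: refcount [4B, align 1] → 57
@57: cpu [2B, align 1] → 59
@59: pid [7B, align 1] → 66
@66: prio [5B, align 1] → 71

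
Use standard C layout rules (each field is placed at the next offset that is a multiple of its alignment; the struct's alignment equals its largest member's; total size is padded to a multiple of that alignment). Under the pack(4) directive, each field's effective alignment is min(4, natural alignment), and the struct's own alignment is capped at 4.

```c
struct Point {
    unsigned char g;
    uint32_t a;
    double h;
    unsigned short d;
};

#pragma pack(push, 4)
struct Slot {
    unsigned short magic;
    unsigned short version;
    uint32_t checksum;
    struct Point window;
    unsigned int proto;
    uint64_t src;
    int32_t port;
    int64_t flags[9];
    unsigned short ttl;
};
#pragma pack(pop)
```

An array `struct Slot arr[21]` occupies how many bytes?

2604

Point: @0: g [1B, align 1] → 1; +3 pad (align 4); @4: a [4B, align 4] → 8; @8: h [8B, align 8] → 16; @16: d [2B, align 2] → 18; +6 tail pad (align 8); size 24, align 8
@0: magic [2B, align 2] → 2
@2: version [2B, align 2] → 4
@4: checksum [4B, align 4] → 8
@8: window [24B, align 4] → 32
@32: proto [4B, align 4] → 36
@36: src [8B, align 4] → 44
@44: port [4B, align 4] → 48
@48: flags [72B, align 4] → 120
@120: ttl [2B, align 2] → 122
+2 tail pad (align 4)
size 124, align 4
array of 21: 21 × 124 = 2604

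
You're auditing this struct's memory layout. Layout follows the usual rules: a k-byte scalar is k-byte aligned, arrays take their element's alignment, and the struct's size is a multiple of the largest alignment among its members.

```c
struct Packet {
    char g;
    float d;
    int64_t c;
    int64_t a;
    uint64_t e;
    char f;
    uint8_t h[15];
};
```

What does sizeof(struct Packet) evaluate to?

48

g at 0 (size 1, align 1) → ends 1
pad 3 to align 4 for d
d at 4 (size 4, align 4) → ends 8
c at 8 (size 8, align 8) → ends 16
a at 16 (size 8, align 8) → ends 24
e at 24 (size 8, align 8) → ends 32
f at 32 (size 1, align 1) → ends 33
h at 33 (size 15, align 1) → ends 48
total 48 bytes, alignment 8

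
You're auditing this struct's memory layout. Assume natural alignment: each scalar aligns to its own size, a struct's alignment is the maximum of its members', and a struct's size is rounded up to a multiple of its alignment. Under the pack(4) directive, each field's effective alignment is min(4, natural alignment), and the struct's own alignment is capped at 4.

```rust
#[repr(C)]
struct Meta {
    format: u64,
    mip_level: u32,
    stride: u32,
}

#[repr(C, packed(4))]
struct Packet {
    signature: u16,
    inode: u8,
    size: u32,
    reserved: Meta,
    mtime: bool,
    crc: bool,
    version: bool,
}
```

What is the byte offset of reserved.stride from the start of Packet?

20

Meta: format at 0 (size 8, align 8) → ends 8; mip_level at 8 (size 4, align 4) → ends 12; stride at 12 (size 4, align 4) → ends 16; total 16 bytes, alignment 8
signature at 0 (size 2, align 2) → ends 2
inode at 2 (size 1, align 1) → ends 3
pad 1 to align 4 for size
size at 4 (size 4, align 4) → ends 8
reserved at 8 (size 16, align 4) → ends 24
within Meta: stride at 12
8 + 12 = 20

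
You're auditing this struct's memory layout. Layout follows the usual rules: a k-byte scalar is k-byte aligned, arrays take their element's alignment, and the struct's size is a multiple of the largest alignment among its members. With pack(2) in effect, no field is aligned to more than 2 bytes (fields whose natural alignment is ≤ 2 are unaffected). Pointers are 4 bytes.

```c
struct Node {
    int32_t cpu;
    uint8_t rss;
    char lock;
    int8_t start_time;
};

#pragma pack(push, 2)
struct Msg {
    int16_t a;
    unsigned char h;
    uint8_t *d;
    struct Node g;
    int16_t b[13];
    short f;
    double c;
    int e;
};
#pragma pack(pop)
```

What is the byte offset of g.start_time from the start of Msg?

14

Node: cpu at 0 (size 4, align 4) → ends 4; rss at 4 (size 1, align 1) → ends 5; lock at 5 (size 1, align 1) → ends 6; start_time at 6 (size 1, align 1) → ends 7; tail pad 1 to reach multiple of 4; total 8 bytes, alignment 4
a at 0 (size 2, align 2) → ends 2
h at 2 (size 1, align 1) → ends 3
pad 1 to align 2 for d
d at 4 (size 4, align 2) → ends 8
g at 8 (size 8, align 2) → ends 16
within Node: start_time at 6
8 + 6 = 14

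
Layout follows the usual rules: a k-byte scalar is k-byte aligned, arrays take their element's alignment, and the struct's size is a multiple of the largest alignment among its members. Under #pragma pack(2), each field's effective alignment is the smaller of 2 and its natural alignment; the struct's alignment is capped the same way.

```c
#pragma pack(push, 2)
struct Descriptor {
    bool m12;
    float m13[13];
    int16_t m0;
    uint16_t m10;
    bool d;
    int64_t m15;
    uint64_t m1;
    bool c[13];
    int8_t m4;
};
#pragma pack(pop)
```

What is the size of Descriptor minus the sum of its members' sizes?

2

0..1  m12  (1B, 1-aligned)
1..2  -- padding (1B)
2..54  m13  (52B, 2-aligned)
54..56  m0  (2B, 2-aligned)
56..58  m10  (2B, 2-aligned)
58..59  d  (1B, 1-aligned)
59..60  -- padding (1B)
60..68  m15  (8B, 2-aligned)
68..76  m1  (8B, 2-aligned)
76..89  c  (13B, 1-aligned)
89..90  m4  (1B, 1-aligned)
sizeof = 90, alignof = 2
data bytes 88, size 90 → padding 2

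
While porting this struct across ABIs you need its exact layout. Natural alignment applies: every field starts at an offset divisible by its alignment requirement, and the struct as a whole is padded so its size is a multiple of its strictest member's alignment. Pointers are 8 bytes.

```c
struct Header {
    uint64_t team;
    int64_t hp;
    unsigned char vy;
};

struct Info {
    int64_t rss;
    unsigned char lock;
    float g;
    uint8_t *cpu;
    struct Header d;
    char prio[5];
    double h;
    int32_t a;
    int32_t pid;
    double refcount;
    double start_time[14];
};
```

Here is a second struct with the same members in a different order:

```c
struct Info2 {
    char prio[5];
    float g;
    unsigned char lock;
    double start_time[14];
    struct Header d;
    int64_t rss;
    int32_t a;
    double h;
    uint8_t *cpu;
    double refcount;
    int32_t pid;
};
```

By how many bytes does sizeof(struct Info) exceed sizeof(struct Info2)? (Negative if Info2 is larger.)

-8

Header: team at 0 (size 8, align 8) → ends 8; hp at 8 (size 8, align 8) → ends 16; vy at 16 (size 1, align 1) → ends 17; tail pad 7 to reach multiple of 8; total 24 bytes, alignment 8
rss at 0 (size 8, align 8) → ends 8
lock at 8 (size 1, align 1) → ends 9
pad 3 to align 4 for g
g at 12 (size 4, align 4) → ends 16
cpu at 16 (size 8, align 8) → ends 24
d at 24 (size 24, align 8) → ends 48
prio at 48 (size 5, align 1) → ends 53
pad 3 to align 8 for h
h at 56 (size 8, align 8) → ends 64
a at 64 (size 4, align 4) → ends 68
pid at 68 (size 4, align 4) → ends 72
refcount at 72 (size 8, align 8) → ends 80
start_time at 80 (size 112, align 8) → ends 192
total 192 bytes, alignment 8
— Info2 —
prio at 0 (size 5, align 1) → ends 5
pad 3 to align 4 for g
g at 8 (size 4, align 4) → ends 12
lock at 12 (size 1, align 1) → ends 13
pad 3 to align 8 for start_time
start_time at 16 (size 112, align 8) → ends 128
d at 128 (size 24, align 8) → ends 152
rss at 152 (size 8, align 8) → ends 160
a at 160 (size 4, align 4) → ends 164
pad 4 to align 8 for h
h at 168 (size 8, align 8) → ends 176
cpu at 176 (size 8, align 8) → ends 184
refcount at 184 (size 8, align 8) → ends 192
pid at 192 (size 4, align 4) → ends 196
tail pad 4 to reach multiple of 8
total 200 bytes, alignment 8
192 − 200 = -8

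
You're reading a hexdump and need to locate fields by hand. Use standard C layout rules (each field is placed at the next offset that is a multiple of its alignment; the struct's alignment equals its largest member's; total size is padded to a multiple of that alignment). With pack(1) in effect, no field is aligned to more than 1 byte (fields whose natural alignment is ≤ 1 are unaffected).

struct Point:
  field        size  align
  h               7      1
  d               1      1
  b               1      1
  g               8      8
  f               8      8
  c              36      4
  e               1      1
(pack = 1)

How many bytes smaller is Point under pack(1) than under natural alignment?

10

natural layout:
  h at 0 (size 7, align 1) → ends 7
  d at 7 (size 1, align 1) → ends 8
  b at 8 (size 1, align 1) → ends 9
  pad 7 to align 8 for g
  g at 16 (size 8, align 8) → ends 24
  f at 24 (size 8, align 8) → ends 32
  c at 32 (size 36, align 4) → ends 68
  e at 68 (size 1, align 1) → ends 69
  tail pad 3 to reach multiple of 8
  total 72 bytes, alignment 8
packed(1) layout:
  h at 0 (size 7, align 1) → ends 7
  d at 7 (size 1, align 1) → ends 8
  b at 8 (size 1, align 1) → ends 9
  g at 9 (size 8, align 1) → ends 17
  f at 17 (size 8, align 1) → ends 25
  c at 25 (size 36, align 1) → ends 61
  e at 61 (size 1, align 1) → ends 62
  total 62 bytes, alignment 1
72 − 62 = 10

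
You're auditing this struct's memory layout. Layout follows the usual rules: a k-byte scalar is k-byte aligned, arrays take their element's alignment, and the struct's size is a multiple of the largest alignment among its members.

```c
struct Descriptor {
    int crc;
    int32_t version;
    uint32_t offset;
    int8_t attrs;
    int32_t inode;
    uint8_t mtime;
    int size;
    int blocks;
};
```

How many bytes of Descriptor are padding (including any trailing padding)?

@0: crc [4B, align 4] → 4
@4: version [4B, align 4] → 8
@8: offset [4B, align 4] → 12
@12: attrs [1B, align 1] → 13
+3 pad (align 4)
@16: inode [4B, align 4] → 20
@20: mtime [1B, align 1] → 21
+3 pad (align 4)
@24: size [4B, align 4] → 28
@28: blocks [4B, align 4] → 32
size 32, align 4
data bytes 26, size 32 → padding 6

6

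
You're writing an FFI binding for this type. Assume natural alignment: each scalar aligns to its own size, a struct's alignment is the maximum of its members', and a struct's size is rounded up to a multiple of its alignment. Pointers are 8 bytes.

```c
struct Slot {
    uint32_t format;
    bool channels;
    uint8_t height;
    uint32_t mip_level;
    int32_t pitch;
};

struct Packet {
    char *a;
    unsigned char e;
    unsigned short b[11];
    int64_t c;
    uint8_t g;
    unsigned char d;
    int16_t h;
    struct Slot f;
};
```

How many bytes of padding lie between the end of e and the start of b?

Slot: @0: format [4B, align 4] → 4; @4: channels [1B, align 1] → 5; @5: height [1B, align 1] → 6; +2 pad (align 4); @8: mip_level [4B, align 4] → 12; @12: pitch [4B, align 4] → 16; size 16, align 4
@0: a [8B, align 8] → 8
@8: e [1B, align 1] → 9
+1 pad (align 2)
@10: b [22B, align 2] → 32

1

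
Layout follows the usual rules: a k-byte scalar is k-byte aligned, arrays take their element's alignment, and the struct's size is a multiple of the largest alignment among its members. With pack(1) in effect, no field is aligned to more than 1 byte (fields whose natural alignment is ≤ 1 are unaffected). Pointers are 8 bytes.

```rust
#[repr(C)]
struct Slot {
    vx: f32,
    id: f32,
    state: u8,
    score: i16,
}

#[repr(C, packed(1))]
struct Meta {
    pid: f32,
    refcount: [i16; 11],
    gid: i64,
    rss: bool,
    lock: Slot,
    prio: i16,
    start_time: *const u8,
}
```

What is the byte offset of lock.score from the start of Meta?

Slot: 0..4  vx  (4B, 4-aligned); 4..8  id  (4B, 4-aligned); 8..9  state  (1B, 1-aligned); 9..10  -- padding (1B); 10..12  score  (2B, 2-aligned); sizeof = 12, alignof = 4
0..4  pid  (4B, 1-aligned)
4..26  refcount  (22B, 1-aligned)
26..34  gid  (8B, 1-aligned)
34..35  rss  (1B, 1-aligned)
35..47  lock  (12B, 1-aligned)
within Slot: score at 10
35 + 10 = 45

45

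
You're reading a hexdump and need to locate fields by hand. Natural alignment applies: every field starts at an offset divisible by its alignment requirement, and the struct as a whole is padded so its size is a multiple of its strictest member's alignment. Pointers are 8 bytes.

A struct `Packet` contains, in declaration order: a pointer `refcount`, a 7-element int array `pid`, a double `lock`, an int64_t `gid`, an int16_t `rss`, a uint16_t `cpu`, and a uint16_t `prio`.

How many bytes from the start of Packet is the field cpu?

58

@0: refcount [8B, align 8] → 8
@8: pid [28B, align 4] → 36
+4 pad (align 8)
@40: lock [8B, align 8] → 48
@48: gid [8B, align 8] → 56
@56: rss [2B, align 2] → 58
@58: cpu [2B, align 2] → 60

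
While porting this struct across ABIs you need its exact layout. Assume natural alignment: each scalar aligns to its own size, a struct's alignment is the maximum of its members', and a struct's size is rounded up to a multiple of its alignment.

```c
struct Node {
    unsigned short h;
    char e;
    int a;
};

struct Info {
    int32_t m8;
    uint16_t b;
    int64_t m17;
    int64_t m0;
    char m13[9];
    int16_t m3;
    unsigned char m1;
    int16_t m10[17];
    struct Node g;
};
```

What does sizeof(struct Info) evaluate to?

80 bytes

Node: @0: h [2B, align 2] → 2; @2: e [1B, align 1] → 3; +1 pad (align 4); @4: a [4B, align 4] → 8; size 8, align 4
@0: m8 [4B, align 4] → 4
@4: b [2B, align 2] → 6
+2 pad (align 8)
@8: m17 [8B, align 8] → 16
@16: m0 [8B, align 8] → 24
@24: m13 [9B, align 1] → 33
+1 pad (align 2)
@34: m3 [2B, align 2] → 36
@36: m1 [1B, align 1] → 37
+1 pad (align 2)
@38: m10 [34B, align 2] → 72
@72: g [8B, align 4] → 80
size 80, align 8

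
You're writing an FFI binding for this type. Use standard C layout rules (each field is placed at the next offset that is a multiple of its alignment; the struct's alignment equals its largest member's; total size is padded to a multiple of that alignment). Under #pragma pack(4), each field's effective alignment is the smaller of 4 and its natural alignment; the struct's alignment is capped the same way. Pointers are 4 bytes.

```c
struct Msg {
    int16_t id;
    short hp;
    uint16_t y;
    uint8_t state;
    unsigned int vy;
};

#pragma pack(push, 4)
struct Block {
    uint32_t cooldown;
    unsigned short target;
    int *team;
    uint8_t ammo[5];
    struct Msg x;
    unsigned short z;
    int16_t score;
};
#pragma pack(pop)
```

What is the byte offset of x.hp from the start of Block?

Msg: @0: id [2B, align 2] → 2; @2: hp [2B, align 2] → 4; @4: y [2B, align 2] → 6; @6: state [1B, align 1] → 7; +1 pad (align 4); @8: vy [4B, align 4] → 12; size 12, align 4
@0: cooldown [4B, align 4] → 4
@4: target [2B, align 2] → 6
+2 pad (align 4)
@8: team [4B, align 4] → 12
@12: ammo [5B, align 1] → 17
+3 pad (align 4)
@20: x [12B, align 4] → 32
within Msg: hp at 2
20 + 2 = 22

22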